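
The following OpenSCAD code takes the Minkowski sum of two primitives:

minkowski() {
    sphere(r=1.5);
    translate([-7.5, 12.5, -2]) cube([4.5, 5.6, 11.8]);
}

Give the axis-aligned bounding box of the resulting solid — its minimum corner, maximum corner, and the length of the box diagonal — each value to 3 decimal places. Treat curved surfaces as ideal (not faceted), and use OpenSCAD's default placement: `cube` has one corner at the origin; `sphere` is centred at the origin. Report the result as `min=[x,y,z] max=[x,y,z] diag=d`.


A = translate([-7.5, 12.5, -2]) cube([4.5, 5.6, 11.8]) → bbox [-7.5,12.5,-2] .. [-3,18.1,9.8]
B = sphere(r=1.5) → bbox [-1.5,-1.5,-1.5] .. [1.5,1.5,1.5]
lo = A.lo+B.lo = [-7.5-1.5, 12.5-1.5, -2-1.5] = [-9.000,11.000,-3.500]
hi = A.hi+B.hi = [-3+1.5, 18.1+1.5, 9.8+1.5] = [-1.500,19.600,11.300]
diag = √(7.5²+8.6²+14.8²) = √349.25 = 18.688

min=[-9.000,11.000,-3.500] max=[-1.500,19.600,11.300] diag=18.688


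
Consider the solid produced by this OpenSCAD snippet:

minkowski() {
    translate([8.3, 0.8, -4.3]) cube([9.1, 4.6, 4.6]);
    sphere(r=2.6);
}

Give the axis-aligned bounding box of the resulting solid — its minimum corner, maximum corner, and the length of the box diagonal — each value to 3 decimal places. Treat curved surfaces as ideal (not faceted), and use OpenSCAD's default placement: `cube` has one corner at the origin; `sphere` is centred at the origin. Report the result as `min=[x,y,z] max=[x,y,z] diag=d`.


A = translate([8.3, 0.8, -4.3]) cube([9.1, 4.6, 4.6]) → bbox [8.3,0.8,-4.3] .. [17.4,5.4,0.3]
B = sphere(r=2.6) → bbox [-2.6,-2.6,-2.6] .. [2.6,2.6,2.6]
lo = A.lo+B.lo = [8.3-2.6, 0.8-2.6, -4.3-2.6] = [5.700,-1.800,-6.900]
hi = A.hi+B.hi = [17.4+2.6, 5.4+2.6, 0.3+2.6] = [20.000,8.000,2.900]
diag = √(14.3²+9.8²+9.8²) = √396.57 = 19.914

min=[5.700,-1.800,-6.900] max=[20.000,8.000,2.900] diag=19.914


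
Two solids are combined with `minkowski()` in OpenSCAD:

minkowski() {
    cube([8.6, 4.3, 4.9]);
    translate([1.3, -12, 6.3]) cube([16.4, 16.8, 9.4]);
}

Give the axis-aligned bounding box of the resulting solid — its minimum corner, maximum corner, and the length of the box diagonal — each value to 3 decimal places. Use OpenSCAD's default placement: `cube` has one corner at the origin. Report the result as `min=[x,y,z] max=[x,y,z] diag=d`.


min=[1.300,-12.000,6.300] max=[26.300,9.100,20.600] diag=35.703

A = translate([1.3, -12, 6.3]) cube([16.4, 16.8, 9.4]) → bbox [1.3,-12,6.3] .. [17.7,4.8,15.7]
B = cube([8.6, 4.3, 4.9]) → bbox [0,0,0] .. [8.6,4.3,4.9]
lo = A.lo+B.lo = [1.3+0, -12+0, 6.3+0] = [1.300,-12.000,6.300]
hi = A.hi+B.hi = [17.7+8.6, 4.8+4.3, 15.7+4.9] = [26.300,9.100,20.600]
diag = √(25²+21.1²+14.3²) = √1274.7 = 35.703


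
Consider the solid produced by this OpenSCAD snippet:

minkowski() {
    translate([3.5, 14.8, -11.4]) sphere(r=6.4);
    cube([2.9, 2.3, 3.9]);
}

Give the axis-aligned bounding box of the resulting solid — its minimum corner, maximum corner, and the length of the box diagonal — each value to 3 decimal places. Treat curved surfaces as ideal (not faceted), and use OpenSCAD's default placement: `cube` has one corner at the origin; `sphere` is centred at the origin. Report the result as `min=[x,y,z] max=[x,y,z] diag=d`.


A = translate([3.5, 14.8, -11.4]) sphere(r=6.4) → bbox [-2.9,8.4,-17.8] .. [9.9,21.2,-5]
B = cube([2.9, 2.3, 3.9]) → bbox [0,0,0] .. [2.9,2.3,3.9]
lo = A.lo+B.lo = [-2.9+0, 8.4+0, -17.8+0] = [-2.900,8.400,-17.800]
hi = A.hi+B.hi = [9.9+2.9, 21.2+2.3, -5+3.9] = [12.800,23.500,-1.100]
diag = √(15.7²+15.1²+16.7²) = √753.39 = 27.448

min=[-2.900,8.400,-17.800] max=[12.800,23.500,-1.100] diag=27.448


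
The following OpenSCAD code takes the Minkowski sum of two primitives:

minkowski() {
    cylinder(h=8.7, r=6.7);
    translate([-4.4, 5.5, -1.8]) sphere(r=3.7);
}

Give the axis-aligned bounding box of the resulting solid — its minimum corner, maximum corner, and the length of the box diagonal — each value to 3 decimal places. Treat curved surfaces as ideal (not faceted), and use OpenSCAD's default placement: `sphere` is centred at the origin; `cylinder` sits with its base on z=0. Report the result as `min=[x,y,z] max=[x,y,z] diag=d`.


min=[-14.800,-4.900,-5.500] max=[6.000,15.900,10.600] diag=33.533

A = translate([-4.4, 5.5, -1.8]) sphere(r=3.7) → bbox [-8.1,1.8,-5.5] .. [-0.7,9.2,1.9]
B = cylinder(h=8.7, r=6.7) → bbox [-6.7,-6.7,0] .. [6.7,6.7,8.7]
lo = A.lo+B.lo = [-8.1-6.7, 1.8-6.7, -5.5+0] = [-14.800,-4.900,-5.500]
hi = A.hi+B.hi = [-0.7+6.7, 9.2+6.7, 1.9+8.7] = [6.000,15.900,10.600]
diag = √(20.8²+20.8²+16.1²) = √1124.49 = 33.533


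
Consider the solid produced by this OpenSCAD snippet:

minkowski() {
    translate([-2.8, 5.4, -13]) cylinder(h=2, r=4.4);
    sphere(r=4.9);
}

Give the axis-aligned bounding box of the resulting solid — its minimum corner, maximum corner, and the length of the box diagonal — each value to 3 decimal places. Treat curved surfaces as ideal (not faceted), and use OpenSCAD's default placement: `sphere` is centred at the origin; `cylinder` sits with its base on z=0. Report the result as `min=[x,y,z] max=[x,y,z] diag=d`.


min=[-12.100,-3.900,-17.900] max=[6.500,14.700,-6.100] diag=28.830

A = translate([-2.8, 5.4, -13]) cylinder(h=2, r=4.4) → bbox [-7.2,1,-13] .. [1.6,9.8,-11]
B = sphere(r=4.9) → bbox [-4.9,-4.9,-4.9] .. [4.9,4.9,4.9]
lo = A.lo+B.lo = [-7.2-4.9, 1-4.9, -13-4.9] = [-12.100,-3.900,-17.900]
hi = A.hi+B.hi = [1.6+4.9, 9.8+4.9, -11+4.9] = [6.500,14.700,-6.100]
diag = √(18.6²+18.6²+11.8²) = √831.16 = 28.830


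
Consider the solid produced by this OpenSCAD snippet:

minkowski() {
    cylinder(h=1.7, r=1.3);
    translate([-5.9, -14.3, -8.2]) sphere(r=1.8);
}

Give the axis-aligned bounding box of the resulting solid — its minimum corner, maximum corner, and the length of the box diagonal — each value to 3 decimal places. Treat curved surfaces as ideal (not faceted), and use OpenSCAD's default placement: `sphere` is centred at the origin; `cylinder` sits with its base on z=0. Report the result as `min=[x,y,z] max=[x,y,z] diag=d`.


A = translate([-5.9, -14.3, -8.2]) sphere(r=1.8) → bbox [-7.7,-16.1,-10] .. [-4.1,-12.5,-6.4]
B = cylinder(h=1.7, r=1.3) → bbox [-1.3,-1.3,0] .. [1.3,1.3,1.7]
lo = A.lo+B.lo = [-7.7-1.3, -16.1-1.3, -10+0] = [-9.000,-17.400,-10.000]
hi = A.hi+B.hi = [-4.1+1.3, -12.5+1.3, -6.4+1.7] = [-2.800,-11.200,-4.700]
diag = √(6.2²+6.2²+5.3²) = √104.97 = 10.245

min=[-9.000,-17.400,-10.000] max=[-2.800,-11.200,-4.700] diag=10.245


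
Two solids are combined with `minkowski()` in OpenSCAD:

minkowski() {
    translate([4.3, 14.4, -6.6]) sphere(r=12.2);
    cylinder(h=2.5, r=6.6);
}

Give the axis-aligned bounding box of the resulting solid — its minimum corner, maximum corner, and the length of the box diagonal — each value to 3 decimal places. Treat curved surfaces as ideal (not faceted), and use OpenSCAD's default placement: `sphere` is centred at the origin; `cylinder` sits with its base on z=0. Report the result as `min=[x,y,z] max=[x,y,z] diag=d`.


A = translate([4.3, 14.4, -6.6]) sphere(r=12.2) → bbox [-7.9,2.2,-18.8] .. [16.5,26.6,5.6]
B = cylinder(h=2.5, r=6.6) → bbox [-6.6,-6.6,0] .. [6.6,6.6,2.5]
lo = A.lo+B.lo = [-7.9-6.6, 2.2-6.6, -18.8+0] = [-14.500,-4.400,-18.800]
hi = A.hi+B.hi = [16.5+6.6, 26.6+6.6, 5.6+2.5] = [23.100,33.200,8.100]
diag = √(37.6²+37.6²+26.9²) = √3551.13 = 59.591

min=[-14.500,-4.400,-18.800] max=[23.100,33.200,8.100] diag=59.591


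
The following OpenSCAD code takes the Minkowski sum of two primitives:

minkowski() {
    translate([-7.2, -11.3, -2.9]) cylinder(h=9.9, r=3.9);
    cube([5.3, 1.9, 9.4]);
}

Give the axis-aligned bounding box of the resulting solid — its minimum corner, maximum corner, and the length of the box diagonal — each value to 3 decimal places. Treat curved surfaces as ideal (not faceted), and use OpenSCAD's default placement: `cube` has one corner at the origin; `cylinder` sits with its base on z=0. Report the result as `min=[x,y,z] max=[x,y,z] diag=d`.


min=[-11.100,-15.200,-2.900] max=[2.000,-5.500,16.400] diag=25.262

A = translate([-7.2, -11.3, -2.9]) cylinder(h=9.9, r=3.9) → bbox [-11.1,-15.2,-2.9] .. [-3.3,-7.4,7]
B = cube([5.3, 1.9, 9.4]) → bbox [0,0,0] .. [5.3,1.9,9.4]
lo = A.lo+B.lo = [-11.1+0, -15.2+0, -2.9+0] = [-11.100,-15.200,-2.900]
hi = A.hi+B.hi = [-3.3+5.3, -7.4+1.9, 7+9.4] = [2.000,-5.500,16.400]
diag = √(13.1²+9.7²+19.3²) = √638.19 = 25.262


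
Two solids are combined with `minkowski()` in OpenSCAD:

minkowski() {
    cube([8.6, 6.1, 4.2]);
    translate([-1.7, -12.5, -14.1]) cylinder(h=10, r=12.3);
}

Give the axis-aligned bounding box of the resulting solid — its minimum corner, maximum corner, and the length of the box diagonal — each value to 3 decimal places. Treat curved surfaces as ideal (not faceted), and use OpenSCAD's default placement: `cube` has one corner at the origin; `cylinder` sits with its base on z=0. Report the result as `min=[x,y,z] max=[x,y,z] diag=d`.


A = translate([-1.7, -12.5, -14.1]) cylinder(h=10, r=12.3) → bbox [-14,-24.8,-14.1] .. [10.6,-0.2,-4.1]
B = cube([8.6, 6.1, 4.2]) → bbox [0,0,0] .. [8.6,6.1,4.2]
lo = A.lo+B.lo = [-14+0, -24.8+0, -14.1+0] = [-14.000,-24.800,-14.100]
hi = A.hi+B.hi = [10.6+8.6, -0.2+6.1, -4.1+4.2] = [19.200,5.900,0.100]
diag = √(33.2²+30.7²+14.2²) = √2246.37 = 47.396

min=[-14.000,-24.800,-14.100] max=[19.200,5.900,0.100] diag=47.396


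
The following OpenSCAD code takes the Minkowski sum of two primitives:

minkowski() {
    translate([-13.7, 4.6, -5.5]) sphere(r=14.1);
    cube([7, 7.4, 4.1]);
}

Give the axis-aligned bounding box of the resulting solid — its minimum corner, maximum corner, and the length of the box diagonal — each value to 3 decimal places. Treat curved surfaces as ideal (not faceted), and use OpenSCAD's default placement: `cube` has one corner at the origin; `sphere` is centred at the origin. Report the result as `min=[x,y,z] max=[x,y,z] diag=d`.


min=[-27.800,-9.500,-19.600] max=[7.400,26.100,12.700] diag=59.579

A = translate([-13.7, 4.6, -5.5]) sphere(r=14.1) → bbox [-27.8,-9.5,-19.6] .. [0.4,18.7,8.6]
B = cube([7, 7.4, 4.1]) → bbox [0,0,0] .. [7,7.4,4.1]
lo = A.lo+B.lo = [-27.8+0, -9.5+0, -19.6+0] = [-27.800,-9.500,-19.600]
hi = A.hi+B.hi = [0.4+7, 18.7+7.4, 8.6+4.1] = [7.400,26.100,12.700]
diag = √(35.2²+35.6²+32.3²) = √3549.69 = 59.579


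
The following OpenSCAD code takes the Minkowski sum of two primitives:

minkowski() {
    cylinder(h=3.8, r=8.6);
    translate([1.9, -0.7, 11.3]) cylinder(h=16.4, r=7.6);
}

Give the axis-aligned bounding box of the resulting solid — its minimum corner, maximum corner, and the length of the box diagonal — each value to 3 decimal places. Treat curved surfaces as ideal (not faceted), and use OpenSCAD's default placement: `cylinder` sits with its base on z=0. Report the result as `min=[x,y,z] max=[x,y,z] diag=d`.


min=[-14.300,-16.900,11.300] max=[18.100,15.500,31.500] diag=50.076

A = translate([1.9, -0.7, 11.3]) cylinder(h=16.4, r=7.6) → bbox [-5.7,-8.3,11.3] .. [9.5,6.9,27.7]
B = cylinder(h=3.8, r=8.6) → bbox [-8.6,-8.6,0] .. [8.6,8.6,3.8]
lo = A.lo+B.lo = [-5.7-8.6, -8.3-8.6, 11.3+0] = [-14.300,-16.900,11.300]
hi = A.hi+B.hi = [9.5+8.6, 6.9+8.6, 27.7+3.8] = [18.100,15.500,31.500]
diag = √(32.4²+32.4²+20.2²) = √2507.56 = 50.076


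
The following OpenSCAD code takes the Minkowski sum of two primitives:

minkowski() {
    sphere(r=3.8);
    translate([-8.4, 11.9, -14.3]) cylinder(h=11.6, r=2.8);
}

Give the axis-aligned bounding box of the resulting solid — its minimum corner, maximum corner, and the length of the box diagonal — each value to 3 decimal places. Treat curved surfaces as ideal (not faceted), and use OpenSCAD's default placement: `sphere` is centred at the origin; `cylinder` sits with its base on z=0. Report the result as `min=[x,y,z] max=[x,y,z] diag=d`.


A = translate([-8.4, 11.9, -14.3]) cylinder(h=11.6, r=2.8) → bbox [-11.2,9.1,-14.3] .. [-5.6,14.7,-2.7]
B = sphere(r=3.8) → bbox [-3.8,-3.8,-3.8] .. [3.8,3.8,3.8]
lo = A.lo+B.lo = [-11.2-3.8, 9.1-3.8, -14.3-3.8] = [-15.000,5.300,-18.100]
hi = A.hi+B.hi = [-5.6+3.8, 14.7+3.8, -2.7+3.8] = [-1.800,18.500,1.100]
diag = √(13.2²+13.2²+19.2²) = √717.12 = 26.779

min=[-15.000,5.300,-18.100] max=[-1.800,18.500,1.100] diag=26.779


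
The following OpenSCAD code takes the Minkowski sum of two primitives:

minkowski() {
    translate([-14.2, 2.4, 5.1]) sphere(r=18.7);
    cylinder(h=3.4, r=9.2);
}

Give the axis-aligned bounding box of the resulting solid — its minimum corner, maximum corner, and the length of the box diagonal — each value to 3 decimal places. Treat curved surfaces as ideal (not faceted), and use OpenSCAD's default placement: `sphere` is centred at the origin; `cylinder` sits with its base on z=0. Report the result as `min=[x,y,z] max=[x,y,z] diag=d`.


A = translate([-14.2, 2.4, 5.1]) sphere(r=18.7) → bbox [-32.9,-16.3,-13.6] .. [4.5,21.1,23.8]
B = cylinder(h=3.4, r=9.2) → bbox [-9.2,-9.2,0] .. [9.2,9.2,3.4]
lo = A.lo+B.lo = [-32.9-9.2, -16.3-9.2, -13.6+0] = [-42.100,-25.500,-13.600]
hi = A.hi+B.hi = [4.5+9.2, 21.1+9.2, 23.8+3.4] = [13.700,30.300,27.200]
diag = √(55.8²+55.8²+40.8²) = √7891.92 = 88.836

min=[-42.100,-25.500,-13.600] max=[13.700,30.300,27.200] diag=88.836


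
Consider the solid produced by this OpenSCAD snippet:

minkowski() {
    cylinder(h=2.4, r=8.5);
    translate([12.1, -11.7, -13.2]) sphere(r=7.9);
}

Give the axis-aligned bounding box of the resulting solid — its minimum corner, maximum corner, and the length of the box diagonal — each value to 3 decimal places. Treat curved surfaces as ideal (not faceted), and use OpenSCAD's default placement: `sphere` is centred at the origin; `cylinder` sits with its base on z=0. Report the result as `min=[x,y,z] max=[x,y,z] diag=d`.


A = translate([12.1, -11.7, -13.2]) sphere(r=7.9) → bbox [4.2,-19.6,-21.1] .. [20,-3.8,-5.3]
B = cylinder(h=2.4, r=8.5) → bbox [-8.5,-8.5,0] .. [8.5,8.5,2.4]
lo = A.lo+B.lo = [4.2-8.5, -19.6-8.5, -21.1+0] = [-4.300,-28.100,-21.100]
hi = A.hi+B.hi = [20+8.5, -3.8+8.5, -5.3+2.4] = [28.500,4.700,-2.900]
diag = √(32.8²+32.8²+18.2²) = √2482.92 = 49.829

min=[-4.300,-28.100,-21.100] max=[28.500,4.700,-2.900] diag=49.829


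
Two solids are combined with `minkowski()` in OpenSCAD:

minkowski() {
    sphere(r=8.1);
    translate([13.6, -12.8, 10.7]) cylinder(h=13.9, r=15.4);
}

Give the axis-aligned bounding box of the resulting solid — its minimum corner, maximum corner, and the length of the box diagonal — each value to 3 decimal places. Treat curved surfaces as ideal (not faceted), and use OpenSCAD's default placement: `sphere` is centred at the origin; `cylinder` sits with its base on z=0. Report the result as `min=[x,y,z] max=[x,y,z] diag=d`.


min=[-9.900,-36.300,2.600] max=[37.100,10.700,32.700] diag=72.966

A = translate([13.6, -12.8, 10.7]) cylinder(h=13.9, r=15.4) → bbox [-1.8,-28.2,10.7] .. [29,2.6,24.6]
B = sphere(r=8.1) → bbox [-8.1,-8.1,-8.1] .. [8.1,8.1,8.1]
lo = A.lo+B.lo = [-1.8-8.1, -28.2-8.1, 10.7-8.1] = [-9.900,-36.300,2.600]
hi = A.hi+B.hi = [29+8.1, 2.6+8.1, 24.6+8.1] = [37.100,10.700,32.700]
diag = √(47²+47²+30.1²) = √5324.01 = 72.966


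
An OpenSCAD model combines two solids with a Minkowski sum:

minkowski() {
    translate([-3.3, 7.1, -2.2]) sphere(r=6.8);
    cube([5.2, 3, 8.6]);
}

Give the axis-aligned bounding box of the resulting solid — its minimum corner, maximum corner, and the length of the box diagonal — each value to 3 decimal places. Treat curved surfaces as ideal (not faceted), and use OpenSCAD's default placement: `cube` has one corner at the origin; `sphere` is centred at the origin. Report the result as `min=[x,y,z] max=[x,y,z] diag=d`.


min=[-10.100,0.300,-9.000] max=[8.700,16.900,13.200] diag=33.494

A = translate([-3.3, 7.1, -2.2]) sphere(r=6.8) → bbox [-10.1,0.3,-9] .. [3.5,13.9,4.6]
B = cube([5.2, 3, 8.6]) → bbox [0,0,0] .. [5.2,3,8.6]
lo = A.lo+B.lo = [-10.1+0, 0.3+0, -9+0] = [-10.100,0.300,-9.000]
hi = A.hi+B.hi = [3.5+5.2, 13.9+3, 4.6+8.6] = [8.700,16.900,13.200]
diag = √(18.8²+16.6²+22.2²) = √1121.84 = 33.494


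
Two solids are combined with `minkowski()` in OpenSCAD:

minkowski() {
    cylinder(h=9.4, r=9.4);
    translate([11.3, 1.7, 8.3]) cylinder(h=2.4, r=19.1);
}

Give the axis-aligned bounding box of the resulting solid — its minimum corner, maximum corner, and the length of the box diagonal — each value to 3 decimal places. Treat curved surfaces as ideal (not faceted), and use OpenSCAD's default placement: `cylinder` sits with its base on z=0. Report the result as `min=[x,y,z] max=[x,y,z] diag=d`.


min=[-17.200,-26.800,8.300] max=[39.800,30.200,20.100] diag=81.469

A = translate([11.3, 1.7, 8.3]) cylinder(h=2.4, r=19.1) → bbox [-7.8,-17.4,8.3] .. [30.4,20.8,10.7]
B = cylinder(h=9.4, r=9.4) → bbox [-9.4,-9.4,0] .. [9.4,9.4,9.4]
lo = A.lo+B.lo = [-7.8-9.4, -17.4-9.4, 8.3+0] = [-17.200,-26.800,8.300]
hi = A.hi+B.hi = [30.4+9.4, 20.8+9.4, 10.7+9.4] = [39.800,30.200,20.100]
diag = √(57²+57²+11.8²) = √6637.24 = 81.469


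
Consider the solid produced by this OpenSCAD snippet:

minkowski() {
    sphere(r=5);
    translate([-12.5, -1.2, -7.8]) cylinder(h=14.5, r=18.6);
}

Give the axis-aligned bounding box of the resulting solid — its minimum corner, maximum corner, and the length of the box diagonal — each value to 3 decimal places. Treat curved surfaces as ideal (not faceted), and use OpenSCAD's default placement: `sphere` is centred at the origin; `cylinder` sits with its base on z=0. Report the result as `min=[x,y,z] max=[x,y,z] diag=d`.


min=[-36.100,-24.800,-12.800] max=[11.100,22.400,11.700] diag=71.105

A = translate([-12.5, -1.2, -7.8]) cylinder(h=14.5, r=18.6) → bbox [-31.1,-19.8,-7.8] .. [6.1,17.4,6.7]
B = sphere(r=5) → bbox [-5,-5,-5] .. [5,5,5]
lo = A.lo+B.lo = [-31.1-5, -19.8-5, -7.8-5] = [-36.100,-24.800,-12.800]
hi = A.hi+B.hi = [6.1+5, 17.4+5, 6.7+5] = [11.100,22.400,11.700]
diag = √(47.2²+47.2²+24.5²) = √5055.93 = 71.105


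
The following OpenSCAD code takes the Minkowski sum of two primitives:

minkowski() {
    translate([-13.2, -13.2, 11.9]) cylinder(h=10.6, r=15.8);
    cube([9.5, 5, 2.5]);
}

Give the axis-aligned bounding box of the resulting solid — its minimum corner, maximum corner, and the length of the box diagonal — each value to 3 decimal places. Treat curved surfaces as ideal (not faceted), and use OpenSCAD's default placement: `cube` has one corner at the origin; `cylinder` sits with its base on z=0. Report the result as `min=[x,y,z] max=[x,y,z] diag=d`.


A = translate([-13.2, -13.2, 11.9]) cylinder(h=10.6, r=15.8) → bbox [-29,-29,11.9] .. [2.6,2.6,22.5]
B = cube([9.5, 5, 2.5]) → bbox [0,0,0] .. [9.5,5,2.5]
lo = A.lo+B.lo = [-29+0, -29+0, 11.9+0] = [-29.000,-29.000,11.900]
hi = A.hi+B.hi = [2.6+9.5, 2.6+5, 22.5+2.5] = [12.100,7.600,25.000]
diag = √(41.1²+36.6²+13.1²) = √3200.38 = 56.572

min=[-29.000,-29.000,11.900] max=[12.100,7.600,25.000] diag=56.572


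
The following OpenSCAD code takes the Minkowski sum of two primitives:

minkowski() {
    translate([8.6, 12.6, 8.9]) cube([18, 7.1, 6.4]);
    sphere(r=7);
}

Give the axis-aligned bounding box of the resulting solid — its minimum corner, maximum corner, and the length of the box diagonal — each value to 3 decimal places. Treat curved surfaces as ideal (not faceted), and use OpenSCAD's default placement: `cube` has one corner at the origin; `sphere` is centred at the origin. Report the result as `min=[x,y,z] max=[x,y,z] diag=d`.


A = translate([8.6, 12.6, 8.9]) cube([18, 7.1, 6.4]) → bbox [8.6,12.6,8.9] .. [26.6,19.7,15.3]
B = sphere(r=7) → bbox [-7,-7,-7] .. [7,7,7]
lo = A.lo+B.lo = [8.6-7, 12.6-7, 8.9-7] = [1.600,5.600,1.900]
hi = A.hi+B.hi = [26.6+7, 19.7+7, 15.3+7] = [33.600,26.700,22.300]
diag = √(32²+21.1²+20.4²) = √1885.37 = 43.421

min=[1.600,5.600,1.900] max=[33.600,26.700,22.300] diag=43.421


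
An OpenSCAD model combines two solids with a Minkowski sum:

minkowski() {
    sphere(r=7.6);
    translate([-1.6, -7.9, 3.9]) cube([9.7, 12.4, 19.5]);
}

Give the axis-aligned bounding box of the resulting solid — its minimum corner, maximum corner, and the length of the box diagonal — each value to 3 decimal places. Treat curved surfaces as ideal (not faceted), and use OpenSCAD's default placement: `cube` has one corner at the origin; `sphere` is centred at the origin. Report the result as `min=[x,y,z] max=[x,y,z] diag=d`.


min=[-9.200,-15.500,-3.700] max=[15.700,12.100,31.000] diag=50.851

A = translate([-1.6, -7.9, 3.9]) cube([9.7, 12.4, 19.5]) → bbox [-1.6,-7.9,3.9] .. [8.1,4.5,23.4]
B = sphere(r=7.6) → bbox [-7.6,-7.6,-7.6] .. [7.6,7.6,7.6]
lo = A.lo+B.lo = [-1.6-7.6, -7.9-7.6, 3.9-7.6] = [-9.200,-15.500,-3.700]
hi = A.hi+B.hi = [8.1+7.6, 4.5+7.6, 23.4+7.6] = [15.700,12.100,31.000]
diag = √(24.9²+27.6²+34.7²) = √2585.86 = 50.851


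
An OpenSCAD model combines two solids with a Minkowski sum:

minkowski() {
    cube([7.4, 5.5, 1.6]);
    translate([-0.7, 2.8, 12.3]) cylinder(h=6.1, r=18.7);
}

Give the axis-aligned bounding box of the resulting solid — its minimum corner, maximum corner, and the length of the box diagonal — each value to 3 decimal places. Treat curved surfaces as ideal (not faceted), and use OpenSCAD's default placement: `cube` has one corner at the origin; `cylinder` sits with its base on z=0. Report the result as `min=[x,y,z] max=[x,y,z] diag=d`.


A = translate([-0.7, 2.8, 12.3]) cylinder(h=6.1, r=18.7) → bbox [-19.4,-15.9,12.3] .. [18,21.5,18.4]
B = cube([7.4, 5.5, 1.6]) → bbox [0,0,0] .. [7.4,5.5,1.6]
lo = A.lo+B.lo = [-19.4+0, -15.9+0, 12.3+0] = [-19.400,-15.900,12.300]
hi = A.hi+B.hi = [18+7.4, 21.5+5.5, 18.4+1.6] = [25.400,27.000,20.000]
diag = √(44.8²+42.9²+7.7²) = √3906.74 = 62.504

min=[-19.400,-15.900,12.300] max=[25.400,27.000,20.000] diag=62.504


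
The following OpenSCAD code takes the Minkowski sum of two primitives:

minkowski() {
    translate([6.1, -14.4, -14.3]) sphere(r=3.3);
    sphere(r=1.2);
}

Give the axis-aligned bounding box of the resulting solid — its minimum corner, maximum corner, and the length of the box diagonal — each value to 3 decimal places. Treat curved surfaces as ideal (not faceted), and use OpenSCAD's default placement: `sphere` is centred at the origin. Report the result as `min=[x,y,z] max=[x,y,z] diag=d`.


min=[1.600,-18.900,-18.800] max=[10.600,-9.900,-9.800] diag=15.588

A = translate([6.1, -14.4, -14.3]) sphere(r=3.3) → bbox [2.8,-17.7,-17.6] .. [9.4,-11.1,-11]
B = sphere(r=1.2) → bbox [-1.2,-1.2,-1.2] .. [1.2,1.2,1.2]
lo = A.lo+B.lo = [2.8-1.2, -17.7-1.2, -17.6-1.2] = [1.600,-18.900,-18.800]
hi = A.hi+B.hi = [9.4+1.2, -11.1+1.2, -11+1.2] = [10.600,-9.900,-9.800]
diag = √(9²+9²+9²) = √243 = 15.588


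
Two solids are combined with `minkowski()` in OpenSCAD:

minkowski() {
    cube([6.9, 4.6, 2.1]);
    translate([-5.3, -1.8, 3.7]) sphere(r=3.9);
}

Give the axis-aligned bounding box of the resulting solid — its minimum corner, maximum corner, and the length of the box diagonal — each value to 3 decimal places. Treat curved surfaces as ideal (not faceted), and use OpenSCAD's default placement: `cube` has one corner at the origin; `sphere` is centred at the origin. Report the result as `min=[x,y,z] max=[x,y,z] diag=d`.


A = translate([-5.3, -1.8, 3.7]) sphere(r=3.9) → bbox [-9.2,-5.7,-0.2] .. [-1.4,2.1,7.6]
B = cube([6.9, 4.6, 2.1]) → bbox [0,0,0] .. [6.9,4.6,2.1]
lo = A.lo+B.lo = [-9.2+0, -5.7+0, -0.2+0] = [-9.200,-5.700,-0.200]
hi = A.hi+B.hi = [-1.4+6.9, 2.1+4.6, 7.6+2.1] = [5.500,6.700,9.700]
diag = √(14.7²+12.4²+9.9²) = √467.86 = 21.630

min=[-9.200,-5.700,-0.200] max=[5.500,6.700,9.700] diag=21.630


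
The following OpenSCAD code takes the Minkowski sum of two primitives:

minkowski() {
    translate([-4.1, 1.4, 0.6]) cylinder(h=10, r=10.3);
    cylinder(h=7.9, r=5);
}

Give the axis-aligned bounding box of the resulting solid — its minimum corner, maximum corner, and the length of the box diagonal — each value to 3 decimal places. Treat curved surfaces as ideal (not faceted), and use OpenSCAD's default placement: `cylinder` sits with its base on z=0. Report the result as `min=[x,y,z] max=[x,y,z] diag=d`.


min=[-19.400,-13.900,0.600] max=[11.200,16.700,18.500] diag=46.831

A = translate([-4.1, 1.4, 0.6]) cylinder(h=10, r=10.3) → bbox [-14.4,-8.9,0.6] .. [6.2,11.7,10.6]
B = cylinder(h=7.9, r=5) → bbox [-5,-5,0] .. [5,5,7.9]
lo = A.lo+B.lo = [-14.4-5, -8.9-5, 0.6+0] = [-19.400,-13.900,0.600]
hi = A.hi+B.hi = [6.2+5, 11.7+5, 10.6+7.9] = [11.200,16.700,18.500]
diag = √(30.6²+30.6²+17.9²) = √2193.13 = 46.831


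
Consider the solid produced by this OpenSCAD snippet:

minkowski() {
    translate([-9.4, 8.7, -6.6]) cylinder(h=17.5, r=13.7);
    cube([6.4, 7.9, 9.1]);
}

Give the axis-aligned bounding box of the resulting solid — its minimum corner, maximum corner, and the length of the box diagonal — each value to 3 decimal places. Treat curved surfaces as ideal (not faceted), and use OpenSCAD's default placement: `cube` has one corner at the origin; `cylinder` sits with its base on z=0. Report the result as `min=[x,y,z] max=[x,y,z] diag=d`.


min=[-23.100,-5.000,-6.600] max=[10.700,30.300,20.000] diag=55.643

A = translate([-9.4, 8.7, -6.6]) cylinder(h=17.5, r=13.7) → bbox [-23.1,-5,-6.6] .. [4.3,22.4,10.9]
B = cube([6.4, 7.9, 9.1]) → bbox [0,0,0] .. [6.4,7.9,9.1]
lo = A.lo+B.lo = [-23.1+0, -5+0, -6.6+0] = [-23.100,-5.000,-6.600]
hi = A.hi+B.hi = [4.3+6.4, 22.4+7.9, 10.9+9.1] = [10.700,30.300,20.000]
diag = √(33.8²+35.3²+26.6²) = √3096.09 = 55.643


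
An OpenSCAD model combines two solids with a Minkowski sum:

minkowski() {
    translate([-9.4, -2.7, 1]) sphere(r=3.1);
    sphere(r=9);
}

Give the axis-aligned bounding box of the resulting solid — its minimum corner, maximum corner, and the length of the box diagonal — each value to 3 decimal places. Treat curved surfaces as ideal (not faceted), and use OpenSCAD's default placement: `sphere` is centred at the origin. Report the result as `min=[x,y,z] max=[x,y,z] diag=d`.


min=[-21.500,-14.800,-11.100] max=[2.700,9.400,13.100] diag=41.916

A = translate([-9.4, -2.7, 1]) sphere(r=3.1) → bbox [-12.5,-5.8,-2.1] .. [-6.3,0.4,4.1]
B = sphere(r=9) → bbox [-9,-9,-9] .. [9,9,9]
lo = A.lo+B.lo = [-12.5-9, -5.8-9, -2.1-9] = [-21.500,-14.800,-11.100]
hi = A.hi+B.hi = [-6.3+9, 0.4+9, 4.1+9] = [2.700,9.400,13.100]
diag = √(24.2²+24.2²+24.2²) = √1756.92 = 41.916


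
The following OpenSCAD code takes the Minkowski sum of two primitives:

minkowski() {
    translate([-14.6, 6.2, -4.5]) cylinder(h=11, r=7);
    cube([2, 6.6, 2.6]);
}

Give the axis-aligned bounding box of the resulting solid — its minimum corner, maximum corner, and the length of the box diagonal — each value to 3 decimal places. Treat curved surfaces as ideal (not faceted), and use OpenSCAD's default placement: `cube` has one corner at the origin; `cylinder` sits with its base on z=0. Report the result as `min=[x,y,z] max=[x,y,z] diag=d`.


min=[-21.600,-0.800,-4.500] max=[-5.600,19.800,9.100] diag=29.416

A = translate([-14.6, 6.2, -4.5]) cylinder(h=11, r=7) → bbox [-21.6,-0.8,-4.5] .. [-7.6,13.2,6.5]
B = cube([2, 6.6, 2.6]) → bbox [0,0,0] .. [2,6.6,2.6]
lo = A.lo+B.lo = [-21.6+0, -0.8+0, -4.5+0] = [-21.600,-0.800,-4.500]
hi = A.hi+B.hi = [-7.6+2, 13.2+6.6, 6.5+2.6] = [-5.600,19.800,9.100]
diag = √(16²+20.6²+13.6²) = √865.32 = 29.416


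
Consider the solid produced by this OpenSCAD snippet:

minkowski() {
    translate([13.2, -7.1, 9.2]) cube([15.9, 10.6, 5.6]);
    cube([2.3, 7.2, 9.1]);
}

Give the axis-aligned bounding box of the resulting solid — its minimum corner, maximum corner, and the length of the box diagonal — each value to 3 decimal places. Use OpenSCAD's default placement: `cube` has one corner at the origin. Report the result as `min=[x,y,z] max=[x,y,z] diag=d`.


min=[13.200,-7.100,9.200] max=[31.400,10.700,23.900] diag=29.397

A = translate([13.2, -7.1, 9.2]) cube([15.9, 10.6, 5.6]) → bbox [13.2,-7.1,9.2] .. [29.1,3.5,14.8]
B = cube([2.3, 7.2, 9.1]) → bbox [0,0,0] .. [2.3,7.2,9.1]
lo = A.lo+B.lo = [13.2+0, -7.1+0, 9.2+0] = [13.200,-7.100,9.200]
hi = A.hi+B.hi = [29.1+2.3, 3.5+7.2, 14.8+9.1] = [31.400,10.700,23.900]
diag = √(18.2²+17.8²+14.7²) = √864.17 = 29.397


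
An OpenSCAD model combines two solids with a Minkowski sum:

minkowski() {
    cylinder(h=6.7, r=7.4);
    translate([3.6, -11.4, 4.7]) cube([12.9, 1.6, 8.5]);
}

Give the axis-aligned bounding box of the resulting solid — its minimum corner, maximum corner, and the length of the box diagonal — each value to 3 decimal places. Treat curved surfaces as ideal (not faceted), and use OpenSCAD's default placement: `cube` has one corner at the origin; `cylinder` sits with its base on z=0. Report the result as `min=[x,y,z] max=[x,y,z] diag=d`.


A = translate([3.6, -11.4, 4.7]) cube([12.9, 1.6, 8.5]) → bbox [3.6,-11.4,4.7] .. [16.5,-9.8,13.2]
B = cylinder(h=6.7, r=7.4) → bbox [-7.4,-7.4,0] .. [7.4,7.4,6.7]
lo = A.lo+B.lo = [3.6-7.4, -11.4-7.4, 4.7+0] = [-3.800,-18.800,4.700]
hi = A.hi+B.hi = [16.5+7.4, -9.8+7.4, 13.2+6.7] = [23.900,-2.400,19.900]
diag = √(27.7²+16.4²+15.2²) = √1267.29 = 35.599

min=[-3.800,-18.800,4.700] max=[23.900,-2.400,19.900] diag=35.599


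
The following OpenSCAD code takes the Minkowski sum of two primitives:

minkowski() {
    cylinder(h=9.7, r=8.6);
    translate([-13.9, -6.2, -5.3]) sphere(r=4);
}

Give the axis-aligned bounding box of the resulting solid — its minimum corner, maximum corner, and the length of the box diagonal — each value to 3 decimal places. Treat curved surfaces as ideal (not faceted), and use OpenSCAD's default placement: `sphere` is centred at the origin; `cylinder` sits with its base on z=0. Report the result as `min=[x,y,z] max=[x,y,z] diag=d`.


A = translate([-13.9, -6.2, -5.3]) sphere(r=4) → bbox [-17.9,-10.2,-9.3] .. [-9.9,-2.2,-1.3]
B = cylinder(h=9.7, r=8.6) → bbox [-8.6,-8.6,0] .. [8.6,8.6,9.7]
lo = A.lo+B.lo = [-17.9-8.6, -10.2-8.6, -9.3+0] = [-26.500,-18.800,-9.300]
hi = A.hi+B.hi = [-9.9+8.6, -2.2+8.6, -1.3+9.7] = [-1.300,6.400,8.400]
diag = √(25.2²+25.2²+17.7²) = √1583.37 = 39.792

min=[-26.500,-18.800,-9.300] max=[-1.300,6.400,8.400] diag=39.792


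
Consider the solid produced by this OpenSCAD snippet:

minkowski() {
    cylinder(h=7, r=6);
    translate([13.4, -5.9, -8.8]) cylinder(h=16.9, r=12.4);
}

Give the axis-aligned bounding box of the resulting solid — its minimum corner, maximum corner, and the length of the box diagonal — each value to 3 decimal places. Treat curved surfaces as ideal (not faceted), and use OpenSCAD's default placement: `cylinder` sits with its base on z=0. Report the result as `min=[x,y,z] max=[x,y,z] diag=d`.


min=[-5.000,-24.300,-8.800] max=[31.800,12.500,15.100] diag=57.269

A = translate([13.4, -5.9, -8.8]) cylinder(h=16.9, r=12.4) → bbox [1,-18.3,-8.8] .. [25.8,6.5,8.1]
B = cylinder(h=7, r=6) → bbox [-6,-6,0] .. [6,6,7]
lo = A.lo+B.lo = [1-6, -18.3-6, -8.8+0] = [-5.000,-24.300,-8.800]
hi = A.hi+B.hi = [25.8+6, 6.5+6, 8.1+7] = [31.800,12.500,15.100]
diag = √(36.8²+36.8²+23.9²) = √3279.69 = 57.269


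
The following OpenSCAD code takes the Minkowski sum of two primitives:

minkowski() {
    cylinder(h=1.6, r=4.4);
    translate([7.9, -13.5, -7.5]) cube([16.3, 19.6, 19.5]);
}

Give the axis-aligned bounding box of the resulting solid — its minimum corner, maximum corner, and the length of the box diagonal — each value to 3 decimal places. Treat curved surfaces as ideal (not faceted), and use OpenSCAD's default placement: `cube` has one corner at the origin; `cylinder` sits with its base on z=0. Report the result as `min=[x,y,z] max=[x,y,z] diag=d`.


A = translate([7.9, -13.5, -7.5]) cube([16.3, 19.6, 19.5]) → bbox [7.9,-13.5,-7.5] .. [24.2,6.1,12]
B = cylinder(h=1.6, r=4.4) → bbox [-4.4,-4.4,0] .. [4.4,4.4,1.6]
lo = A.lo+B.lo = [7.9-4.4, -13.5-4.4, -7.5+0] = [3.500,-17.900,-7.500]
hi = A.hi+B.hi = [24.2+4.4, 6.1+4.4, 12+1.6] = [28.600,10.500,13.600]
diag = √(25.1²+28.4²+21.1²) = √1881.78 = 43.379

min=[3.500,-17.900,-7.500] max=[28.600,10.500,13.600] diag=43.379


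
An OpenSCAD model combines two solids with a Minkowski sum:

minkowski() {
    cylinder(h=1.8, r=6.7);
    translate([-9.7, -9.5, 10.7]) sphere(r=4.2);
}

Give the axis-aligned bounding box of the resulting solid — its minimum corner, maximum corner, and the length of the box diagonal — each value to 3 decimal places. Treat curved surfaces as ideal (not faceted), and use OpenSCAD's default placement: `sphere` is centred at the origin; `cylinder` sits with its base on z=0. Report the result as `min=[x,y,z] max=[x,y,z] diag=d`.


A = translate([-9.7, -9.5, 10.7]) sphere(r=4.2) → bbox [-13.9,-13.7,6.5] .. [-5.5,-5.3,14.9]
B = cylinder(h=1.8, r=6.7) → bbox [-6.7,-6.7,0] .. [6.7,6.7,1.8]
lo = A.lo+B.lo = [-13.9-6.7, -13.7-6.7, 6.5+0] = [-20.600,-20.400,6.500]
hi = A.hi+B.hi = [-5.5+6.7, -5.3+6.7, 14.9+1.8] = [1.200,1.400,16.700]
diag = √(21.8²+21.8²+10.2²) = √1054.52 = 32.473

min=[-20.600,-20.400,6.500] max=[1.200,1.400,16.700] diag=32.473


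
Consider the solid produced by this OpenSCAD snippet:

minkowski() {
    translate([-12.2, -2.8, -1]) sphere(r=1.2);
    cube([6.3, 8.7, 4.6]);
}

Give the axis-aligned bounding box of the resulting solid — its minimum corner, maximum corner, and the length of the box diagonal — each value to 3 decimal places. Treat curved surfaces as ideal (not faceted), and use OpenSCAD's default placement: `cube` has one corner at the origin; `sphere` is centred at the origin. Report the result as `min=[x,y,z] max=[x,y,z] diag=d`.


A = translate([-12.2, -2.8, -1]) sphere(r=1.2) → bbox [-13.4,-4,-2.2] .. [-11,-1.6,0.2]
B = cube([6.3, 8.7, 4.6]) → bbox [0,0,0] .. [6.3,8.7,4.6]
lo = A.lo+B.lo = [-13.4+0, -4+0, -2.2+0] = [-13.400,-4.000,-2.200]
hi = A.hi+B.hi = [-11+6.3, -1.6+8.7, 0.2+4.6] = [-4.700,7.100,4.800]
diag = √(8.7²+11.1²+7²) = √247.9 = 15.745

min=[-13.400,-4.000,-2.200] max=[-4.700,7.100,4.800] diag=15.745


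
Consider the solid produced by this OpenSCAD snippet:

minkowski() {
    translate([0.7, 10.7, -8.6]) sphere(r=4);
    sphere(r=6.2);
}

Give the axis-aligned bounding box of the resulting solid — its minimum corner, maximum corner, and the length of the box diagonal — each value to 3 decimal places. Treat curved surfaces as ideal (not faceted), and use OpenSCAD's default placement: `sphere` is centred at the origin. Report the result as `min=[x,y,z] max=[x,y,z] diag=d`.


min=[-9.500,0.500,-18.800] max=[10.900,20.900,1.600] diag=35.334

A = translate([0.7, 10.7, -8.6]) sphere(r=4) → bbox [-3.3,6.7,-12.6] .. [4.7,14.7,-4.6]
B = sphere(r=6.2) → bbox [-6.2,-6.2,-6.2] .. [6.2,6.2,6.2]
lo = A.lo+B.lo = [-3.3-6.2, 6.7-6.2, -12.6-6.2] = [-9.500,0.500,-18.800]
hi = A.hi+B.hi = [4.7+6.2, 14.7+6.2, -4.6+6.2] = [10.900,20.900,1.600]
diag = √(20.4²+20.4²+20.4²) = √1248.48 = 35.334


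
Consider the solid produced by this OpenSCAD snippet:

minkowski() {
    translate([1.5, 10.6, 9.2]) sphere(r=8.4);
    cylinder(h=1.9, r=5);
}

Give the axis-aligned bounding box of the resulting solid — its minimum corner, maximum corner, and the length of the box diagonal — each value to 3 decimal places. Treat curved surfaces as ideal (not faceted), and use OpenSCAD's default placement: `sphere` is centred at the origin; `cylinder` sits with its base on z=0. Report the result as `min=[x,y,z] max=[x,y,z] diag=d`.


A = translate([1.5, 10.6, 9.2]) sphere(r=8.4) → bbox [-6.9,2.2,0.8] .. [9.9,19,17.6]
B = cylinder(h=1.9, r=5) → bbox [-5,-5,0] .. [5,5,1.9]
lo = A.lo+B.lo = [-6.9-5, 2.2-5, 0.8+0] = [-11.900,-2.800,0.800]
hi = A.hi+B.hi = [9.9+5, 19+5, 17.6+1.9] = [14.900,24.000,19.500]
diag = √(26.8²+26.8²+18.7²) = √1786.17 = 42.263

min=[-11.900,-2.800,0.800] max=[14.900,24.000,19.500] diag=42.263


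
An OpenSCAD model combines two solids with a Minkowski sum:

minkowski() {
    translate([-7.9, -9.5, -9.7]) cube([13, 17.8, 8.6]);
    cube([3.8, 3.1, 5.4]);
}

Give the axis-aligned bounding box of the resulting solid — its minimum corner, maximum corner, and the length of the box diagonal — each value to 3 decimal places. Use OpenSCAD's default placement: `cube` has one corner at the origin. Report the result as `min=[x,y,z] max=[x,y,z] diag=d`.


min=[-7.900,-9.500,-9.700] max=[8.900,11.400,4.300] diag=30.250

A = translate([-7.9, -9.5, -9.7]) cube([13, 17.8, 8.6]) → bbox [-7.9,-9.5,-9.7] .. [5.1,8.3,-1.1]
B = cube([3.8, 3.1, 5.4]) → bbox [0,0,0] .. [3.8,3.1,5.4]
lo = A.lo+B.lo = [-7.9+0, -9.5+0, -9.7+0] = [-7.900,-9.500,-9.700]
hi = A.hi+B.hi = [5.1+3.8, 8.3+3.1, -1.1+5.4] = [8.900,11.400,4.300]
diag = √(16.8²+20.9²+14²) = √915.05 = 30.250


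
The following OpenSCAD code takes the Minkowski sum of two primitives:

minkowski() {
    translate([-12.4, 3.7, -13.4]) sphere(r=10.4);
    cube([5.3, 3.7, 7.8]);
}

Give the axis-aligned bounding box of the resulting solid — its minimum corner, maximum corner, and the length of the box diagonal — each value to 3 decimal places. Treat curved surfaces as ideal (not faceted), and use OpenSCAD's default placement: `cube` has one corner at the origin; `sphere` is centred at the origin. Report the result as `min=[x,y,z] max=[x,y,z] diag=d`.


A = translate([-12.4, 3.7, -13.4]) sphere(r=10.4) → bbox [-22.8,-6.7,-23.8] .. [-2,14.1,-3]
B = cube([5.3, 3.7, 7.8]) → bbox [0,0,0] .. [5.3,3.7,7.8]
lo = A.lo+B.lo = [-22.8+0, -6.7+0, -23.8+0] = [-22.800,-6.700,-23.800]
hi = A.hi+B.hi = [-2+5.3, 14.1+3.7, -3+7.8] = [3.300,17.800,4.800]
diag = √(26.1²+24.5²+28.6²) = √2099.42 = 45.819

min=[-22.800,-6.700,-23.800] max=[3.300,17.800,4.800] diag=45.819


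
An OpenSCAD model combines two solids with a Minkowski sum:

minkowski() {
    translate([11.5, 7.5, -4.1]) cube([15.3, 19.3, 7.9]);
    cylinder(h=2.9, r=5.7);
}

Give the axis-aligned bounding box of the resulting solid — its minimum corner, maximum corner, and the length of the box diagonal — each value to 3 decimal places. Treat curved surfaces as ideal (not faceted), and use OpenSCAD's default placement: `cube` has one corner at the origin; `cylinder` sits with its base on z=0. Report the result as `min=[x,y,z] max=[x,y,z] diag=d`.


min=[5.800,1.800,-4.100] max=[32.500,32.500,6.700] diag=42.095

A = translate([11.5, 7.5, -4.1]) cube([15.3, 19.3, 7.9]) → bbox [11.5,7.5,-4.1] .. [26.8,26.8,3.8]
B = cylinder(h=2.9, r=5.7) → bbox [-5.7,-5.7,0] .. [5.7,5.7,2.9]
lo = A.lo+B.lo = [11.5-5.7, 7.5-5.7, -4.1+0] = [5.800,1.800,-4.100]
hi = A.hi+B.hi = [26.8+5.7, 26.8+5.7, 3.8+2.9] = [32.500,32.500,6.700]
diag = √(26.7²+30.7²+10.8²) = √1772.02 = 42.095


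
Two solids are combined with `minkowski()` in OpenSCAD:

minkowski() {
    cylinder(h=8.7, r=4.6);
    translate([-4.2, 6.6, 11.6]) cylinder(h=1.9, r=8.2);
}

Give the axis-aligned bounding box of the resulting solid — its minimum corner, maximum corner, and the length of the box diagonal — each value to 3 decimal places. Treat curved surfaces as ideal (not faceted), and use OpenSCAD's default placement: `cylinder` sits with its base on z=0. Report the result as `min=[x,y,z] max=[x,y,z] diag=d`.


A = translate([-4.2, 6.6, 11.6]) cylinder(h=1.9, r=8.2) → bbox [-12.4,-1.6,11.6] .. [4,14.8,13.5]
B = cylinder(h=8.7, r=4.6) → bbox [-4.6,-4.6,0] .. [4.6,4.6,8.7]
lo = A.lo+B.lo = [-12.4-4.6, -1.6-4.6, 11.6+0] = [-17.000,-6.200,11.600]
hi = A.hi+B.hi = [4+4.6, 14.8+4.6, 13.5+8.7] = [8.600,19.400,22.200]
diag = √(25.6²+25.6²+10.6²) = √1423.08 = 37.724

min=[-17.000,-6.200,11.600] max=[8.600,19.400,22.200] diag=37.724


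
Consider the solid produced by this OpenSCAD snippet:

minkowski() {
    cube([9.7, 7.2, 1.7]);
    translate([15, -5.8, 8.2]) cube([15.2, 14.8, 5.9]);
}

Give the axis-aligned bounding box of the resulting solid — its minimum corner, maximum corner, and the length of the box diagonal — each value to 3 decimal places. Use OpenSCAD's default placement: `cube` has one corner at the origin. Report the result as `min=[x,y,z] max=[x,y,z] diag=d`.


min=[15.000,-5.800,8.200] max=[39.900,16.200,15.800] diag=34.085

A = translate([15, -5.8, 8.2]) cube([15.2, 14.8, 5.9]) → bbox [15,-5.8,8.2] .. [30.2,9,14.1]
B = cube([9.7, 7.2, 1.7]) → bbox [0,0,0] .. [9.7,7.2,1.7]
lo = A.lo+B.lo = [15+0, -5.8+0, 8.2+0] = [15.000,-5.800,8.200]
hi = A.hi+B.hi = [30.2+9.7, 9+7.2, 14.1+1.7] = [39.900,16.200,15.800]
diag = √(24.9²+22²+7.6²) = √1161.77 = 34.085
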